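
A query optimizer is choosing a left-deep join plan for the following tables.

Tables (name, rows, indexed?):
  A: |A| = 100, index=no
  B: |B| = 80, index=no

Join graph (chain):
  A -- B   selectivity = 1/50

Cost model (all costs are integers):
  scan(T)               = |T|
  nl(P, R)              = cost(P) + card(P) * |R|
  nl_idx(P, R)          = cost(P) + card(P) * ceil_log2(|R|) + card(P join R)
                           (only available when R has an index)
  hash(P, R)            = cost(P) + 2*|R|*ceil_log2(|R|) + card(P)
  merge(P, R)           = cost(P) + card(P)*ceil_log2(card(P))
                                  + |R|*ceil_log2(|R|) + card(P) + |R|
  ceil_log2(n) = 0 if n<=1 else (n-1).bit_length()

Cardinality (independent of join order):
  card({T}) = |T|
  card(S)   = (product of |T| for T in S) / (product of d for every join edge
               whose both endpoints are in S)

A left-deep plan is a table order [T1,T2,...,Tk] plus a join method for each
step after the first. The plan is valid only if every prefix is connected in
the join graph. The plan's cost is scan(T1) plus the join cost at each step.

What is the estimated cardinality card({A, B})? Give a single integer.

Tables in S: A(100), B(80)
Edges inside S: A-B(d=50)
numerator = 100 * 80 = 8000
denominator = 50 = 50
card(S) = 8000 / 50 = 160

160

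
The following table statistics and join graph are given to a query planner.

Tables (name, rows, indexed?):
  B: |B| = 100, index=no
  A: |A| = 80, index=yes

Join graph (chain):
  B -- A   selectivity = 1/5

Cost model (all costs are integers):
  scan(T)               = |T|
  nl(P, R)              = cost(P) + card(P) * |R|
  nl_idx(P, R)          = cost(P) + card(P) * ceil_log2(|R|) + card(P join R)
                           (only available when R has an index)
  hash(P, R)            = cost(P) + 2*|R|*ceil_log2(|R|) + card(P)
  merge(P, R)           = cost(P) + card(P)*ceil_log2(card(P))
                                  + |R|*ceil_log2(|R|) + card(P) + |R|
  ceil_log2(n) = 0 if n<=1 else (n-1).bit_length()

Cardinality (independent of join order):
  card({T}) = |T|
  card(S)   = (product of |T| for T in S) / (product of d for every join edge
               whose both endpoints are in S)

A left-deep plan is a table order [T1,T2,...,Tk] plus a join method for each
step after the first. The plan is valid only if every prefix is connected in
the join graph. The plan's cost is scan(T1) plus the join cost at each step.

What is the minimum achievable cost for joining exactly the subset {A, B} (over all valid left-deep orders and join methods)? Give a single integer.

Selinger DP over subsets of {A,B}:
  {B}: scan cost=100, card=100
  {A}: scan cost=80, card=80
  {AB}: card=1600; try (A,hash)→1320, (B,merge)→1520, (A,merge)→1540, (B,hash)→1560, (A,nl_idx)→2400, (B,nl)→8080 …(+1); best=1320 via (A,hash)

1320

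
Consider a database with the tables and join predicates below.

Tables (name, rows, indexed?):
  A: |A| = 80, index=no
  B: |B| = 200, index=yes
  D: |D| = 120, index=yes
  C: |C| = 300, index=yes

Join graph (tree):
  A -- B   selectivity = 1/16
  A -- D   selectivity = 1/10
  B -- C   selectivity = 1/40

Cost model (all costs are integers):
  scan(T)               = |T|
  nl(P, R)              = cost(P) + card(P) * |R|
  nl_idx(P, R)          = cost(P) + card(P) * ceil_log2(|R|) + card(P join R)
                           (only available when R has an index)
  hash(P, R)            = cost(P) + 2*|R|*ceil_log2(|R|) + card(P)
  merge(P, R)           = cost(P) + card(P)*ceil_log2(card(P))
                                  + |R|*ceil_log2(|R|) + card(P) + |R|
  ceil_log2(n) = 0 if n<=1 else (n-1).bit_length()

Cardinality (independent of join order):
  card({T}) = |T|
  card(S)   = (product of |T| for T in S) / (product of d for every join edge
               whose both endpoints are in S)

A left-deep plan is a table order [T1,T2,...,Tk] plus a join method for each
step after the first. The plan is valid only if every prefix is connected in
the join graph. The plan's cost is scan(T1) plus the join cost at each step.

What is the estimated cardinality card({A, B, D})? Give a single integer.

Tables in S: A(80), B(200), D(120)
Edges inside S: A-B(d=16), A-D(d=10)
numerator = 80 * 200 * 120 = 1920000
denominator = 16 * 10 = 160
card(S) = 1920000 / 160 = 12000

12000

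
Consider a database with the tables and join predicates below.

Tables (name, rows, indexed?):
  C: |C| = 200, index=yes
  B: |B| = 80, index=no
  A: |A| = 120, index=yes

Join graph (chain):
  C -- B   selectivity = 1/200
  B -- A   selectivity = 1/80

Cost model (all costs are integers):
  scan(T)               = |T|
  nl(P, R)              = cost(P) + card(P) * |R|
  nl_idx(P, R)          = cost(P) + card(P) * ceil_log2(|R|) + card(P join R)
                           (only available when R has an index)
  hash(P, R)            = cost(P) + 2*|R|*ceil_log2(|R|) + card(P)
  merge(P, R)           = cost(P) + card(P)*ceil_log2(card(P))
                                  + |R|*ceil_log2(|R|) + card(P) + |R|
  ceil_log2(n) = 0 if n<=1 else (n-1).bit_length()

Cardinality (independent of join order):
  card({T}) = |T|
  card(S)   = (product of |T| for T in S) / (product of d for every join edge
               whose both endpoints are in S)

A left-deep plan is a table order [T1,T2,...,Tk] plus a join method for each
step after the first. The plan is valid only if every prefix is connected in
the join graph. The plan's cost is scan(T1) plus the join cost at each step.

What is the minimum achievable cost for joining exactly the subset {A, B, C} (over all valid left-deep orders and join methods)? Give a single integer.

Selinger DP over subsets of {A,B,C}:
  {C}: scan cost=200, card=200
  {B}: scan cost=80, card=80
  {A}: scan cost=120, card=120
  {BC}: card=80; try (C,nl_idx)→800, (B,hash)→1520, (C,merge)→2520, (B,merge)→2640, (C,hash)→3360, (C,nl)→16080 …(+1); best=800 via (C,nl_idx)
  {AB}: card=120; try (A,nl_idx)→760, (B,hash)→1360, (A,merge)→1680, (B,merge)→1720, (A,hash)→1840, (A,nl)→9680 …(+1); best=760 via (A,nl_idx)
  {ABC}: card=120; try (A,nl_idx)→1480, (C,nl_idx)→1840, (A,merge)→2400, (A,hash)→2560, (C,merge)→3520, (C,hash)→4080 …(+2); best=1480 via (A,nl_idx)

1480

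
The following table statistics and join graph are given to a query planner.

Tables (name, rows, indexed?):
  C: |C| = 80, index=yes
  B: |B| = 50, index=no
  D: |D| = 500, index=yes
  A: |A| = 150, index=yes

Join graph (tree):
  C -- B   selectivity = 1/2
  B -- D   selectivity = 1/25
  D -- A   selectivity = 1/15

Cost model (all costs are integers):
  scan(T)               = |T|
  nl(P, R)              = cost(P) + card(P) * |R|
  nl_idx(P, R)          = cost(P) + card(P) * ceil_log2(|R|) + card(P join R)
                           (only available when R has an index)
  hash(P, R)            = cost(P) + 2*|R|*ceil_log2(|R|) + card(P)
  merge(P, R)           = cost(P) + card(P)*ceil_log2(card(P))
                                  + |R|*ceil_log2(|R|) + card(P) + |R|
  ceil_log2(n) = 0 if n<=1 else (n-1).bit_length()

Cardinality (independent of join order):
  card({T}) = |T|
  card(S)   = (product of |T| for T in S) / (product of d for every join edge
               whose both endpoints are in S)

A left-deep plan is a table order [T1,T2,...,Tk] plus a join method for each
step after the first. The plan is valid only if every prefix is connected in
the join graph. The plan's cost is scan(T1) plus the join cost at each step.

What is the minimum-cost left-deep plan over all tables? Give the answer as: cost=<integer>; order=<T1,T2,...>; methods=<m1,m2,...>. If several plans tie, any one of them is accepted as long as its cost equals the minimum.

Selinger DP (subsets sized 1..n):
  {C}: scan cost=80, card=80
  {B}: scan cost=50, card=50
  {D}: scan cost=500, card=500
  {A}: scan cost=150, card=150
  {BC}: card=2000; try (B,hash)→760, (C,merge)→1040, (B,merge)→1070, (C,hash)→1220, (C,nl_idx)→2400, (C,nl)→4050 …(+1); best=760 via (B,hash)
  {BD}: card=1000; try (D,nl_idx)→1500, (B,hash)→1600, (D,merge)→5400, (B,merge)→5850, (D,hash)→9100, (D,nl)→25050 …(+1); best=1500 via (D,nl_idx)
  {AD}: card=5000; try (A,hash)→3400, (D,merge)→6500, (D,nl_idx)→6500, (A,merge)→6850, (D,hash)→9300, (A,nl_idx)→9500 …(+2); best=3400 via (A,hash)
  {BCD}: card=40000; try (C,hash)→3620, (D,hash)→11760, (C,merge)→13140, (D,merge)→29760, (C,nl_idx)→48500, (D,nl_idx)→58760 …(+2); best=3620 via (C,hash)
  {ABD}: card=10000; try (A,hash)→4900, (B,hash)→9000, (A,merge)→13850, (A,nl_idx)→19500, (B,merge)→73750, (A,nl)→151500 …(+1); best=4900 via (A,hash)
  {ABCD}: card=400000; try (C,hash)→16020, (A,hash)→46020, (C,merge)→155540, (C,nl_idx)→474900, (A,merge)→684970, (A,nl_idx)→723620 …(+2); best=16020 via (C,hash)

cost=16020; order=B,D,A,C; methods=nl_idx,hash,hash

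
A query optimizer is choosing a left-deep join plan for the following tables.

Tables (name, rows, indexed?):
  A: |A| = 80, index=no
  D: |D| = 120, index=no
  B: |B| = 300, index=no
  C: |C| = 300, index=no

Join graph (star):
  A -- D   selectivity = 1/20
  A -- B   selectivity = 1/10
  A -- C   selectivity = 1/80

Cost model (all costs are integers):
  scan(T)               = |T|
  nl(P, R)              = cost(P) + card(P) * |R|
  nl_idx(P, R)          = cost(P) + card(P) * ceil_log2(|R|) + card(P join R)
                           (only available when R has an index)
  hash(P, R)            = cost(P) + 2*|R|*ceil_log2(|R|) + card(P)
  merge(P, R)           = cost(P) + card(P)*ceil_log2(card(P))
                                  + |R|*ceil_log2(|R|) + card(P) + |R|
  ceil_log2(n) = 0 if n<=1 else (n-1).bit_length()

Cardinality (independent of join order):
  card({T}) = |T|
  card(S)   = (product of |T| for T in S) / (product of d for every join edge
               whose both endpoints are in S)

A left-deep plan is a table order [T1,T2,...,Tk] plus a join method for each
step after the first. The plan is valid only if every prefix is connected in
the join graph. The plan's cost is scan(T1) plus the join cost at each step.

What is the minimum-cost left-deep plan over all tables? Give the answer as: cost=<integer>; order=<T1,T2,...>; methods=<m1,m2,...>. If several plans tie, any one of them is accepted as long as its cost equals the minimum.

cost=10900; order=C,A,D,B; methods=hash,hash,hash

Selinger DP (subsets sized 1..n):
  {A}: scan cost=80, card=80
  {D}: scan cost=120, card=120
  {B}: scan cost=300, card=300
  {C}: scan cost=300, card=300
  {AD}: card=480; try (A,hash)→1360, (D,merge)→1680, (A,merge)→1720, (D,hash)→1840, (D,nl)→9680, (A,nl)→9720; best=1360 via (A,hash)
  {AB}: card=2400; try (A,hash)→1720, (B,merge)→3720, (A,merge)→3940, (B,hash)→5560, (B,nl)→24080, (A,nl)→24300; best=1720 via (A,hash)
  {AC}: card=300; try (A,hash)→1720, (C,merge)→3720, (A,merge)→3940, (C,hash)→5560, (C,nl)→24080, (A,nl)→24300; best=1720 via (A,hash)
  {ABD}: card=14400; try (D,hash)→5800, (B,hash)→7240, (B,merge)→9160, (D,merge)→33880, (B,nl)→145360, (D,nl)→289720; best=5800 via (D,hash)
  {ACD}: card=1800; try (D,hash)→3700, (D,merge)→5680, (C,hash)→7240, (C,merge)→9160, (D,nl)→37720, (C,nl)→145360; best=3700 via (D,hash)
  {ABC}: card=9000; try (B,hash)→7420, (B,merge)→7720, (C,hash)→9520, (C,merge)→35920, (B,nl)→91720, (C,nl)→721720; best=7420 via (B,hash)
  {ABCD}: card=54000; try (B,hash)→10900, (D,hash)→18100, (C,hash)→25600, (B,merge)→28300, (D,merge)→143380, (C,merge)→224800 …(+3); best=10900 via (B,hash)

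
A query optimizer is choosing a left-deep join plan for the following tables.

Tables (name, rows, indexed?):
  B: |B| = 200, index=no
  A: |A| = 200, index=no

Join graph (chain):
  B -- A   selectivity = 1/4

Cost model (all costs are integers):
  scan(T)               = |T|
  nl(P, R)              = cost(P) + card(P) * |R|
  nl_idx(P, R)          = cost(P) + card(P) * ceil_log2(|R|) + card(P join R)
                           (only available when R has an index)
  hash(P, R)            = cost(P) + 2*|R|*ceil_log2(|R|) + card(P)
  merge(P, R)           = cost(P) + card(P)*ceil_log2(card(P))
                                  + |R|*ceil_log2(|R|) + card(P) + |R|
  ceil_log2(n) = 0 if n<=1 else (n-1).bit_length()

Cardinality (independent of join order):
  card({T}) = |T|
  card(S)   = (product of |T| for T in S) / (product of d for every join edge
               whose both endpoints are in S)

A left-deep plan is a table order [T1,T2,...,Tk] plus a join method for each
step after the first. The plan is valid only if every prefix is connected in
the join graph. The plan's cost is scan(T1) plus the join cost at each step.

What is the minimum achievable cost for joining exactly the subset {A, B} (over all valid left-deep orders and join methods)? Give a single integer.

3600

Selinger DP over subsets of {A,B}:
  {B}: scan cost=200, card=200
  {A}: scan cost=200, card=200
  {AB}: card=10000; try (B,hash)→3600, (A,hash)→3600, (B,merge)→3800, (A,merge)→3800, (B,nl)→40200, (A,nl)→40200; best=3600 via (B,hash)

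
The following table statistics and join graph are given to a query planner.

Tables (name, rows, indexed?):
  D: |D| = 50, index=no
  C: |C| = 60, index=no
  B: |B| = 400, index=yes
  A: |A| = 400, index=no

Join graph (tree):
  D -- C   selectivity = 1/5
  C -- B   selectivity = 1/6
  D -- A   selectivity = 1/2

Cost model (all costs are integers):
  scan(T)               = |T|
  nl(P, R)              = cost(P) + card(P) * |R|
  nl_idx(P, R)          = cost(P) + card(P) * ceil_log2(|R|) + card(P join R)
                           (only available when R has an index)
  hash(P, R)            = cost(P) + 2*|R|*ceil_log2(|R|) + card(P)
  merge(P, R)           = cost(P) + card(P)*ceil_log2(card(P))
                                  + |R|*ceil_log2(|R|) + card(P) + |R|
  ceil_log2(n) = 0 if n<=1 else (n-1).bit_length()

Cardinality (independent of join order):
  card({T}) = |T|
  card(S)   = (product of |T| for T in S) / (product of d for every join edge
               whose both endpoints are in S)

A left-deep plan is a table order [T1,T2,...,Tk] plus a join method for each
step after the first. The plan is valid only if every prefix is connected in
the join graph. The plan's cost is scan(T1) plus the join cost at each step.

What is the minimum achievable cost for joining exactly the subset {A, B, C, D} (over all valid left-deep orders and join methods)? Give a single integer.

Selinger DP over subsets of {A,B,C,D}:
  {D}: scan cost=50, card=50
  {C}: scan cost=60, card=60
  {B}: scan cost=400, card=400
  {A}: scan cost=400, card=400
  {CD}: card=600; try (D,hash)→720, (C,hash)→820, (C,merge)→820, (D,merge)→830, (C,nl)→3050, (D,nl)→3060; best=720 via (D,hash)
  {AD}: card=10000; try (D,hash)→1400, (A,merge)→4400, (D,merge)→4750, (A,hash)→7300, (A,nl)→20050, (D,nl)→20400; best=1400 via (D,hash)
  {BC}: card=4000; try (C,hash)→1520, (B,merge)→4480, (B,nl_idx)→4600, (C,merge)→4820, (B,hash)→7320, (B,nl)→24060 …(+1); best=1520 via (C,hash)
  {BCD}: card=40000; try (D,hash)→6120, (B,hash)→8520, (B,merge)→11320, (B,nl_idx)→46120, (D,merge)→53870, (D,nl)→201520 …(+1); best=6120 via (D,hash)
  {ACD}: card=120000; try (A,hash)→8520, (A,merge)→11320, (C,hash)→12120, (C,merge)→151820, (A,nl)→240720, (C,nl)→601400; best=8520 via (A,hash)
  {ABCD}: card=8000000; try (A,hash)→53320, (B,hash)→135720, (A,merge)→690120, (B,merge)→2172520, (B,nl_idx)→9088520, (A,nl)→16006120 …(+1); best=53320 via (A,hash)

53320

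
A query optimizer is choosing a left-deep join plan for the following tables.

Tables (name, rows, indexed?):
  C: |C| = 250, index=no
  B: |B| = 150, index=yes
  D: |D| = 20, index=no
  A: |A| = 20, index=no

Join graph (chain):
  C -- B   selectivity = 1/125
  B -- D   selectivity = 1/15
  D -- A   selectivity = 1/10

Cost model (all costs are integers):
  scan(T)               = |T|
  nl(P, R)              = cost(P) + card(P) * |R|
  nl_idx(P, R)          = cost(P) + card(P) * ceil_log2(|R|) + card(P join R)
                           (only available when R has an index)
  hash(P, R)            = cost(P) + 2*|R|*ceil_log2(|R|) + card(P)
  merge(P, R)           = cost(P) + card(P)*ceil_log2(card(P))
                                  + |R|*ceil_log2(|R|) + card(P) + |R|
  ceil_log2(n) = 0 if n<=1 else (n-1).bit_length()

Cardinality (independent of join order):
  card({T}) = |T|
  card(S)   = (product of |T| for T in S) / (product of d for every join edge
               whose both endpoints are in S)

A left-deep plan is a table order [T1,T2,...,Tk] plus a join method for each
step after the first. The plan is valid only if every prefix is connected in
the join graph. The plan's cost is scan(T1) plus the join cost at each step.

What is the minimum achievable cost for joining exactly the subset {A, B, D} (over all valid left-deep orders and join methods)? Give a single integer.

780

Selinger DP over subsets of {A,B,D}:
  {B}: scan cost=150, card=150
  {D}: scan cost=20, card=20
  {A}: scan cost=20, card=20
  {BD}: card=200; try (B,nl_idx)→380, (D,hash)→500, (B,merge)→1490, (D,merge)→1620, (B,hash)→2440, (B,nl)→3020 …(+1); best=380 via (B,nl_idx)
  {AD}: card=40; try (D,hash)→240, (A,hash)→240, (D,merge)→260, (A,merge)→260, (D,nl)→420, (A,nl)→420; best=240 via (D,hash)
  {ABD}: card=400; try (A,hash)→780, (B,nl_idx)→960, (B,merge)→1870, (A,merge)→2300, (B,hash)→2680, (A,nl)→4380 …(+1); best=780 via (A,hash)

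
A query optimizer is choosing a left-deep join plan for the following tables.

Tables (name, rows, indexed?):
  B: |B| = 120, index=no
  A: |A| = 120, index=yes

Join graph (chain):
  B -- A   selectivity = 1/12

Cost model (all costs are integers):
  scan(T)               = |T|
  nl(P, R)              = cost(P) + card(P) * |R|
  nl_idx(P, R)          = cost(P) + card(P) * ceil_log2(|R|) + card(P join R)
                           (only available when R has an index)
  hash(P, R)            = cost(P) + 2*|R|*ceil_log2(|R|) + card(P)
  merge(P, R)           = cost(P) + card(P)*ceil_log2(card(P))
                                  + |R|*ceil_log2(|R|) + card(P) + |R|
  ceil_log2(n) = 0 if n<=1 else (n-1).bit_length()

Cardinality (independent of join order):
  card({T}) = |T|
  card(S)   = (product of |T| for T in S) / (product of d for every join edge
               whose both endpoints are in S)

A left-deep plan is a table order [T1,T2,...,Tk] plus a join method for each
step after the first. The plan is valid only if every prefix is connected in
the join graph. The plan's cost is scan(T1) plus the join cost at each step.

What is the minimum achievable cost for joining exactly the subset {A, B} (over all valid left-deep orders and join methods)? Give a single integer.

Selinger DP over subsets of {A,B}:
  {B}: scan cost=120, card=120
  {A}: scan cost=120, card=120
  {AB}: card=1200; try (B,hash)→1920, (A,hash)→1920, (B,merge)→2040, (A,merge)→2040, (A,nl_idx)→2160, (B,nl)→14520 …(+1); best=1920 via (B,hash)

1920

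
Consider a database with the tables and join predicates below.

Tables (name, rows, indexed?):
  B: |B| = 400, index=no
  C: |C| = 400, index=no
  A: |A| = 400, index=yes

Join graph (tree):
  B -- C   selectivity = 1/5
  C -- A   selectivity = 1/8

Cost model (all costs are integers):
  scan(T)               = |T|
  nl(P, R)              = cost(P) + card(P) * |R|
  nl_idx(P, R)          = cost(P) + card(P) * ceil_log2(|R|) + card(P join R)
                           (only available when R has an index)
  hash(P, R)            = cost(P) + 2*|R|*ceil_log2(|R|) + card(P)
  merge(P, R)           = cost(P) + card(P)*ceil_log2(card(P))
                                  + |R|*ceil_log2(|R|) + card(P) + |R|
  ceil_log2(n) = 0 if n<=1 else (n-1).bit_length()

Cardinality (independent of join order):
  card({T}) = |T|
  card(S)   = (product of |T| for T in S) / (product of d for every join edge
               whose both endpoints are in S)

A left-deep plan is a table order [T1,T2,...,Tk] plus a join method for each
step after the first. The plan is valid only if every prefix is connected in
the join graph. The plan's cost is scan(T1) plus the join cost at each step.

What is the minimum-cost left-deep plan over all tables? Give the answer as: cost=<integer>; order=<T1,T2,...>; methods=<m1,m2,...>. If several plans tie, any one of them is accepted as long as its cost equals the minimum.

Selinger DP (subsets sized 1..n):
  {B}: scan cost=400, card=400
  {C}: scan cost=400, card=400
  {A}: scan cost=400, card=400
  {BC}: card=32000; try (C,hash)→8000, (B,hash)→8000, (C,merge)→8400, (B,merge)→8400, (C,nl)→160400, (B,nl)→160400; best=8000 via (C,hash)
  {AC}: card=20000; try (C,hash)→8000, (A,hash)→8000, (C,merge)→8400, (A,merge)→8400, (A,nl_idx)→24000, (C,nl)→160400 …(+1); best=8000 via (C,hash)
  {ABC}: card=1600000; try (B,hash)→35200, (A,hash)→47200, (B,merge)→332000, (A,merge)→524000, (A,nl_idx)→1896000, (B,nl)→8008000 …(+1); best=35200 via (B,hash)

cost=35200; order=A,C,B; methods=hash,hash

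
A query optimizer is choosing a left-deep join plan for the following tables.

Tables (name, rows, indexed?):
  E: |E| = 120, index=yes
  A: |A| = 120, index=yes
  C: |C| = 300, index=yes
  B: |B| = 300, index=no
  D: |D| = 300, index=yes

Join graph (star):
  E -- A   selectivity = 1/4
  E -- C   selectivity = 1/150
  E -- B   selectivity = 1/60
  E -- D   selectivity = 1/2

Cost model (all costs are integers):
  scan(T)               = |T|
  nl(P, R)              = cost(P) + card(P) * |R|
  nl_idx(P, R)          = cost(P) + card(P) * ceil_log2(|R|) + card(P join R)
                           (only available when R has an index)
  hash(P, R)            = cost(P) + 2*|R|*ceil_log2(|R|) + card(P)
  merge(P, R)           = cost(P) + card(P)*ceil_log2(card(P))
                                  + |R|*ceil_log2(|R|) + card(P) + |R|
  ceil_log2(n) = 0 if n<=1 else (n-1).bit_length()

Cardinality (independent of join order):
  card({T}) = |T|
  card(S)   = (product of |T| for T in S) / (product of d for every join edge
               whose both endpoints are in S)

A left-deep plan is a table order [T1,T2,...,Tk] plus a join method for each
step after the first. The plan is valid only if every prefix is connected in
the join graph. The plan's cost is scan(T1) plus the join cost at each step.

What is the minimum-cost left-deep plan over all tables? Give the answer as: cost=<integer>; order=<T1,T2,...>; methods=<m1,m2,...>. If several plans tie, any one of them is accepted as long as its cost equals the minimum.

cost=50880; order=E,C,B,A,D; methods=nl_idx,merge,hash,hash

Selinger DP (subsets sized 1..n):
  {E}: scan cost=120, card=120
  {A}: scan cost=120, card=120
  {C}: scan cost=300, card=300
  {B}: scan cost=300, card=300
  {D}: scan cost=300, card=300
  {AE}: card=3600; try (E,hash)→1920, (A,hash)→1920, (E,merge)→2040, (A,merge)→2040, (E,nl_idx)→4560, (A,nl_idx)→4560 …(+2); best=1920 via (E,hash)
  {CE}: card=240; try (C,nl_idx)→1440, (E,hash)→2280, (E,nl_idx)→2640, (C,merge)→4080, (E,merge)→4260, (C,hash)→5640 …(+2); best=1440 via (C,nl_idx)
  {BE}: card=600; try (E,hash)→2280, (E,nl_idx)→3000, (B,merge)→4080, (E,merge)→4260, (B,hash)→5640, (B,nl)→36120 …(+1); best=2280 via (E,hash)
  {DE}: card=18000; try (E,hash)→2280, (D,merge)→4080, (E,merge)→4260, (D,hash)→5640, (D,nl_idx)→19200, (E,nl_idx)→20400 …(+2); best=2280 via (E,hash)
  {ACE}: card=7200; try (A,hash)→3360, (A,merge)→4560, (A,nl_idx)→10320, (C,hash)→10920, (A,nl)→30240, (C,nl_idx)→41520 …(+2); best=3360 via (A,hash)
  {ABE}: card=18000; try (A,hash)→4560, (A,merge)→9840, (B,hash)→10920, (A,nl_idx)→24480, (B,merge)→51720, (A,nl)→74280 …(+1); best=4560 via (A,hash)
  {ADE}: card=540000; try (D,hash)→10920, (A,hash)→21960, (D,merge)→51720, (A,merge)→291240, (D,nl_idx)→574320, (A,nl_idx)→668280 …(+2); best=10920 via (D,hash)
  {BCE}: card=1200; try (B,merge)→6600, (B,hash)→7080, (C,hash)→8280, (C,nl_idx)→8880, (C,merge)→11880, (B,nl)→73440 …(+1); best=6600 via (B,merge)
  {CDE}: card=36000; try (D,merge)→6600, (D,hash)→7080, (C,hash)→25680, (D,nl_idx)→39600, (D,nl)→73440, (C,nl_idx)→200280 …(+2); best=6600 via (D,merge)
  {BDE}: card=90000; try (D,hash)→8280, (D,merge)→11880, (B,hash)→25680, (D,nl_idx)→97680, (D,nl)→182280, (B,merge)→293280 …(+1); best=8280 via (D,hash)
  {ABCE}: card=36000; try (A,hash)→9480, (B,hash)→15960, (A,merge)→21960, (C,hash)→27960, (A,nl_idx)→51000, (B,merge)→107160 …(+5); best=9480 via (A,hash)
  {ACDE}: card=1080000; try (D,hash)→15960, (A,hash)→44280, (D,merge)→107160, (C,hash)→556320, (A,merge)→619560, (D,nl_idx)→1148160 …(+6); best=15960 via (D,hash)
  {ABDE}: card=2700000; try (D,hash)→27960, (A,hash)→99960, (D,merge)→295560, (B,hash)→556320, (A,merge)→1629240, (D,nl_idx)→2866560 …(+5); best=27960 via (D,hash)
  {BCDE}: card=180000; try (D,hash)→13200, (D,merge)→24000, (B,hash)→48000, (C,hash)→103680, (D,nl_idx)→197400, (D,nl)→366600 …(+5); best=13200 via (D,hash)
  {ABCDE}: card=5400000; try (D,hash)→50880, (A,hash)→194880, (D,merge)→624480, (B,hash)→1101360, (C,hash)→2733360, (A,merge)→3434160 …(+9); best=50880 via (D,hash)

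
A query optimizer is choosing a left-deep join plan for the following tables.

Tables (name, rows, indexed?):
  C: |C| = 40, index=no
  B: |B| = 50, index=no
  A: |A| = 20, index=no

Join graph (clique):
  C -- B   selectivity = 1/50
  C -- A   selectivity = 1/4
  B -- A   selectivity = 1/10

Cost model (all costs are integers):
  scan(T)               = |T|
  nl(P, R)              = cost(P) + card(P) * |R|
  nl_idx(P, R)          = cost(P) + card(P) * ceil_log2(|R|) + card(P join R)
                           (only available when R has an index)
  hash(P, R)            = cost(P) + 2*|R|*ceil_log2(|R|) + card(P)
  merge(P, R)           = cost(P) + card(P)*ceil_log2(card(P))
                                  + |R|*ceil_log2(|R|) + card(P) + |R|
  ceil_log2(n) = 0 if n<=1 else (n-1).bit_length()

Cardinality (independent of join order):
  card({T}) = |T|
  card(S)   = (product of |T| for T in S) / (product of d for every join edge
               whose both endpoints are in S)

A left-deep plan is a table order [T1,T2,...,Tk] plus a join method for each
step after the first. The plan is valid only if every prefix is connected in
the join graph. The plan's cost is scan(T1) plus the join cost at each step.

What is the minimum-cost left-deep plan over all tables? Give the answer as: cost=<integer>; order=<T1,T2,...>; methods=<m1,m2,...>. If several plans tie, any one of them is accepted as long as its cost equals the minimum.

cost=820; order=B,C,A; methods=hash,hash

Selinger DP (subsets sized 1..n):
  {C}: scan cost=40, card=40
  {B}: scan cost=50, card=50
  {A}: scan cost=20, card=20
  {BC}: card=40; try (C,hash)→580, (B,merge)→670, (C,merge)→680, (B,hash)→680, (B,nl)→2040, (C,nl)→2050; best=580 via (C,hash)
  {AC}: card=200; try (A,hash)→280, (C,merge)→420, (A,merge)→440, (C,hash)→520, (C,nl)→820, (A,nl)→840; best=280 via (A,hash)
  {AB}: card=100; try (A,hash)→300, (B,merge)→490, (A,merge)→520, (B,hash)→640, (B,nl)→1020, (A,nl)→1050; best=300 via (A,hash)
  {ABC}: card=20; try (A,hash)→820, (C,hash)→880, (A,merge)→980, (B,hash)→1080, (C,merge)→1380, (A,nl)→1380 …(+3); best=820 via (A,hash)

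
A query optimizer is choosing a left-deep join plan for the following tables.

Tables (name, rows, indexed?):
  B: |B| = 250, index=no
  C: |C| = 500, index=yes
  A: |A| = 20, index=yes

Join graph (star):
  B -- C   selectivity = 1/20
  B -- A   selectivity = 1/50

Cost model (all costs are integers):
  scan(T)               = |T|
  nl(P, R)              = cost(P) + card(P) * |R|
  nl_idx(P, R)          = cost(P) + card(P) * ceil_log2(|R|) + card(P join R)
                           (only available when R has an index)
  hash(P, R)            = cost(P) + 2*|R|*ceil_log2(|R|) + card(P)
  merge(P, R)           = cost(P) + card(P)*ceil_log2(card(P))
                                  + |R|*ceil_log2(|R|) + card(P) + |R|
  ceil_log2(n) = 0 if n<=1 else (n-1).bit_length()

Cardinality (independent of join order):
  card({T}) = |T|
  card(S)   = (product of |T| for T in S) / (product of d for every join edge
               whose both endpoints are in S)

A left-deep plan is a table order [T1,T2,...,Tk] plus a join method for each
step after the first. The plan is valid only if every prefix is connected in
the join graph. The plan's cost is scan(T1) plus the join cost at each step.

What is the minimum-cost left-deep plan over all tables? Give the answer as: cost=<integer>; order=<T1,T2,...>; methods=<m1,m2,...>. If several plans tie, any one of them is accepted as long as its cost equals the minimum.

cost=4100; order=B,A,C; methods=hash,nl_idx

Selinger DP (subsets sized 1..n):
  {B}: scan cost=250, card=250
  {C}: scan cost=500, card=500
  {A}: scan cost=20, card=20
  {BC}: card=6250; try (B,hash)→5000, (C,merge)→7500, (B,merge)→7750, (C,nl_idx)→8750, (C,hash)→9500, (C,nl)→125250 …(+1); best=5000 via (B,hash)
  {AB}: card=100; try (A,hash)→700, (A,nl_idx)→1600, (B,merge)→2390, (A,merge)→2620, (B,hash)→4040, (B,nl)→5020 …(+1); best=700 via (A,hash)
  {ABC}: card=2500; try (C,nl_idx)→4100, (C,merge)→6500, (C,hash)→9800, (A,hash)→11450, (A,nl_idx)→38750, (C,nl)→50700 …(+2); best=4100 via (C,nl_idx)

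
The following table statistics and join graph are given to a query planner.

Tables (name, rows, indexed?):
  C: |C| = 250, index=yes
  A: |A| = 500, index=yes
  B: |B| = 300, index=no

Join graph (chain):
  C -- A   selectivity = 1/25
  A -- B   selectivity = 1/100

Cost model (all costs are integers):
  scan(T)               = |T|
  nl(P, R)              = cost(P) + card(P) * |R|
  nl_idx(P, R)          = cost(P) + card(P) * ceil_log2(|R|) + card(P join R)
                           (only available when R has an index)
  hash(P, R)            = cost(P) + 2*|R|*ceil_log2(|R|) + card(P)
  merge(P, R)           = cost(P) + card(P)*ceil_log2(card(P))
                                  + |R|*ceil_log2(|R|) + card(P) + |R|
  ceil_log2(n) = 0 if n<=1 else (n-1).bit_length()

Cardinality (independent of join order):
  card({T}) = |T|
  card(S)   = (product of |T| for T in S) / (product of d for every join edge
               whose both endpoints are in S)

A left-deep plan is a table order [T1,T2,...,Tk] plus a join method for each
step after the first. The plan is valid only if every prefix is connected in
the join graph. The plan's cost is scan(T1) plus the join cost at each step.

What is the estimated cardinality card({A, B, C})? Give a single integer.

Tables in S: A(500), B(300), C(250)
Edges inside S: C-A(d=25), A-B(d=100)
numerator = 500 * 300 * 250 = 37500000
denominator = 25 * 100 = 2500
card(S) = 37500000 / 2500 = 15000

15000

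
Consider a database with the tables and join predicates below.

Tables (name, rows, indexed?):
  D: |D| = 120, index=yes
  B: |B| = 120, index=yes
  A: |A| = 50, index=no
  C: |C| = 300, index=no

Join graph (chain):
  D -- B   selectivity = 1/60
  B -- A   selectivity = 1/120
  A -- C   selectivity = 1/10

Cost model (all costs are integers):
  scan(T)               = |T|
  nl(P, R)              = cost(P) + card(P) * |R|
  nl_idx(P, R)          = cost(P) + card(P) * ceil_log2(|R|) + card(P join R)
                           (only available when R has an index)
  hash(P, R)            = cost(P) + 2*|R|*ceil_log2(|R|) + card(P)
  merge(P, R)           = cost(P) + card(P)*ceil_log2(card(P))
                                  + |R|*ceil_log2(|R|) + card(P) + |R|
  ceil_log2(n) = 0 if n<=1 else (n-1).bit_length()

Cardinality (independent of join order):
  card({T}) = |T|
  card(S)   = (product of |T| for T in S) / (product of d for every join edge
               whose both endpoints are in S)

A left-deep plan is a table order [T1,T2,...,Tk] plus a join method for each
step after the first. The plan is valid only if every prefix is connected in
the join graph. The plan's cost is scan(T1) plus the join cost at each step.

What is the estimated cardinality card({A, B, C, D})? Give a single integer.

3000

Tables in S: A(50), B(120), C(300), D(120)
Edges inside S: D-B(d=60), B-A(d=120), A-C(d=10)
numerator = 50 * 120 * 300 * 120 = 216000000
denominator = 60 * 120 * 10 = 72000
card(S) = 216000000 / 72000 = 3000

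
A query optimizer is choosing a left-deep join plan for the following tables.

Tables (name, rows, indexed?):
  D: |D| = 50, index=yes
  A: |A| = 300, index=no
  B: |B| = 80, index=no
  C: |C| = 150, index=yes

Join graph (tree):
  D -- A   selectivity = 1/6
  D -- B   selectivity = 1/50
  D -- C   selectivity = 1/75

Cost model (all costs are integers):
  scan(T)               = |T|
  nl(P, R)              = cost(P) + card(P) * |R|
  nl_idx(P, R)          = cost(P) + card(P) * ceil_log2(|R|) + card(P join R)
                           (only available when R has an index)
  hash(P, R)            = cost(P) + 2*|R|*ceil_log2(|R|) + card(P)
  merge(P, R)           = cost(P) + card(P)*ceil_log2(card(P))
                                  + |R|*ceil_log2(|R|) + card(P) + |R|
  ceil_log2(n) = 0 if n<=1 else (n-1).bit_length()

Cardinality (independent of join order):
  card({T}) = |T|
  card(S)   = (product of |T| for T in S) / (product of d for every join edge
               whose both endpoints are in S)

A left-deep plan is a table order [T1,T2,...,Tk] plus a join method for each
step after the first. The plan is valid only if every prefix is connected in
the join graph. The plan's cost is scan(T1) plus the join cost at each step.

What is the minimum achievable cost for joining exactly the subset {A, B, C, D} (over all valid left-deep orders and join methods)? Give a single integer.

5880

Selinger DP over subsets of {A,B,C,D}:
  {D}: scan cost=50, card=50
  {A}: scan cost=300, card=300
  {B}: scan cost=80, card=80
  {C}: scan cost=150, card=150
  {AD}: card=2500; try (D,hash)→1200, (A,merge)→3400, (D,merge)→3650, (D,nl_idx)→4600, (A,hash)→5500, (A,nl)→15050 …(+1); best=1200 via (D,hash)
  {BD}: card=80; try (D,nl_idx)→640, (D,hash)→760, (B,merge)→1040, (D,merge)→1070, (B,hash)→1220, (B,nl)→4050 …(+1); best=640 via (D,nl_idx)
  {CD}: card=100; try (C,nl_idx)→550, (D,hash)→900, (D,nl_idx)→1150, (C,merge)→1750, (D,merge)→1850, (C,hash)→2500 …(+2); best=550 via (C,nl_idx)
  {ABD}: card=4000; try (A,merge)→4280, (B,hash)→4820, (A,hash)→6120, (A,nl)→24640, (B,merge)→34340, (B,nl)→201200; best=4280 via (A,merge)
  {ACD}: card=5000; try (A,merge)→4350, (A,hash)→6050, (C,hash)→6100, (C,nl_idx)→26200, (A,nl)→30550, (C,merge)→35050 …(+1); best=4350 via (A,merge)
  {BCD}: card=160; try (C,nl_idx)→1440, (B,hash)→1770, (B,merge)→1990, (C,merge)→2630, (C,hash)→3120, (B,nl)→8550 …(+1); best=1440 via (C,nl_idx)
  {ABCD}: card=8000; try (A,merge)→5880, (A,hash)→7000, (B,hash)→10470, (C,hash)→10680, (C,nl_idx)→44280, (A,nl)→49440 …(+4); best=5880 via (A,merge)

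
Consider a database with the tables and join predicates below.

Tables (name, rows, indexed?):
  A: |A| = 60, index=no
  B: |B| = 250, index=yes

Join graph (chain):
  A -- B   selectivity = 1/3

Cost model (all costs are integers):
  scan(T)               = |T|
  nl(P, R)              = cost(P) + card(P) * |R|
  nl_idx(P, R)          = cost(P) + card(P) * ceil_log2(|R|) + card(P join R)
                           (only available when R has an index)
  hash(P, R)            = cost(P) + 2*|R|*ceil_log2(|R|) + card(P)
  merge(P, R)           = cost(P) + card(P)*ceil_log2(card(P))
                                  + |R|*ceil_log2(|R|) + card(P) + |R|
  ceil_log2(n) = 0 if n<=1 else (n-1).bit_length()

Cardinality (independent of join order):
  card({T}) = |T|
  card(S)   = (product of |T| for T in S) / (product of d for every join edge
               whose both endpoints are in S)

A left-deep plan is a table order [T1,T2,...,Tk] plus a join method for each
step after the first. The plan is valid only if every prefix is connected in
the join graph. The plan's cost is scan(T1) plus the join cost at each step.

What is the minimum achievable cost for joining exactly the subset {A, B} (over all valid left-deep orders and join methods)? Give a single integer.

Selinger DP over subsets of {A,B}:
  {A}: scan cost=60, card=60
  {B}: scan cost=250, card=250
  {AB}: card=5000; try (A,hash)→1220, (B,merge)→2730, (A,merge)→2920, (B,hash)→4120, (B,nl_idx)→5540, (B,nl)→15060 …(+1); best=1220 via (A,hash)

1220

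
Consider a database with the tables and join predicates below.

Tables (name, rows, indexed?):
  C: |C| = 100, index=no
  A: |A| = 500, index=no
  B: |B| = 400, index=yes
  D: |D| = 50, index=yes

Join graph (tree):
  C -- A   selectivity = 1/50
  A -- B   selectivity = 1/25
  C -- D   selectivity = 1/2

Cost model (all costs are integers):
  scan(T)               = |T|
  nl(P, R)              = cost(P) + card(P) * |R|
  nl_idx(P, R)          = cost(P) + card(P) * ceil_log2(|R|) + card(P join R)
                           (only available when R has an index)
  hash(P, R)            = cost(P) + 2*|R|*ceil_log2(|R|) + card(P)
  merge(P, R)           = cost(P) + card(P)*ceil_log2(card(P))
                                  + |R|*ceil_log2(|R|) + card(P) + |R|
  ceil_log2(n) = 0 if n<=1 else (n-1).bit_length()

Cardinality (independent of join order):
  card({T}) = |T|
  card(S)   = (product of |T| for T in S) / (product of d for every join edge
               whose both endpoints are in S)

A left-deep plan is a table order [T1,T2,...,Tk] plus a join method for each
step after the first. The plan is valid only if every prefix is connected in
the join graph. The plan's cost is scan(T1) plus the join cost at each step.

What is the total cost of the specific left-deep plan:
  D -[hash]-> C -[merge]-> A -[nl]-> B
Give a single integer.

step 1: scan D: cost=50, card=50
step 2: join C via hash
    card(P join C) = 50*100/(2) = 2500
    cost = 50 + 2*100*7 + 50 = 1500
step 3: join A via merge
    card(P join A) = 2500*500/(50) = 25000
    cost = 1500 + 2500*12 + 500*9 + 2500 + 500 = 39000
step 4: join B via nl
    card(P join B) = 25000*400/(25) = 400000
    cost = 39000 + 25000*400 = 10039000

10039000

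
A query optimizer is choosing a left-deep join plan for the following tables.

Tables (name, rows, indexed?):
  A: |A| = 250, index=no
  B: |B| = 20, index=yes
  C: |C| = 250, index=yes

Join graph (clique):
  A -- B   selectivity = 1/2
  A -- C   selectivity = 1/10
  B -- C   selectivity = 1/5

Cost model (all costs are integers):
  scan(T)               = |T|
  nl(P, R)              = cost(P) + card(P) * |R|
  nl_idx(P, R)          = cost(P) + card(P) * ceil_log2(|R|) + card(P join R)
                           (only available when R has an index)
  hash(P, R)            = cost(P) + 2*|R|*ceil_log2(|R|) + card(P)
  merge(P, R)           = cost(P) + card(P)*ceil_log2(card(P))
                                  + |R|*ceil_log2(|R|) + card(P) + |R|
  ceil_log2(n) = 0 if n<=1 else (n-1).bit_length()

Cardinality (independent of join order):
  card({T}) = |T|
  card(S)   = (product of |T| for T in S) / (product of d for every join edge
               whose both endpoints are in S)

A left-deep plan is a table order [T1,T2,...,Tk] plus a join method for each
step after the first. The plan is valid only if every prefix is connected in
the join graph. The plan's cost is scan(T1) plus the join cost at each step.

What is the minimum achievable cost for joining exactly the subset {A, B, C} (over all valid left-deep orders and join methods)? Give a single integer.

5700

Selinger DP over subsets of {A,B,C}:
  {A}: scan cost=250, card=250
  {B}: scan cost=20, card=20
  {C}: scan cost=250, card=250
  {AB}: card=2500; try (B,hash)→700, (A,merge)→2390, (B,merge)→2620, (B,nl_idx)→4000, (A,hash)→4040, (A,nl)→5020 …(+1); best=700 via (B,hash)
  {AC}: card=6250; try (C,hash)→4500, (A,hash)→4500, (C,merge)→4750, (A,merge)→4750, (C,nl_idx)→8500, (C,nl)→62750 …(+1); best=4500 via (C,hash)
  {BC}: card=1000; try (B,hash)→700, (C,nl_idx)→1180, (C,merge)→2390, (B,nl_idx)→2500, (B,merge)→2620, (C,hash)→4040 …(+2); best=700 via (B,hash)
  {ABC}: card=12500; try (A,hash)→5700, (C,hash)→7200, (B,hash)→10950, (A,merge)→13950, (C,nl_idx)→33200, (C,merge)→35450 …(+5); best=5700 via (A,hash)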